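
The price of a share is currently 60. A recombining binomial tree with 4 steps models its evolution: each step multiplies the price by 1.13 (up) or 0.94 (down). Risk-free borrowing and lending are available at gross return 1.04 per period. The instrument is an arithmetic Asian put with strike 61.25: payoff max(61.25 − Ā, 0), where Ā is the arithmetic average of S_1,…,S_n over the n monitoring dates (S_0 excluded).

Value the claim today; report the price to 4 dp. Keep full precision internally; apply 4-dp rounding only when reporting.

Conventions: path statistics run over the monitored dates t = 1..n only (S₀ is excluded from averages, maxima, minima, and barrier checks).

price = 1.2112

With p* = (R−d)/(u−d) = 0.5263, sum probability × payoff across the paths and divide by R^4.
Enumerate all 2^4 = 16 price paths (U = up ×1.13, D = down ×0.94); each path with k up-moves has probability p*^k·(1−p*)^(4−k).
DDDD: Ā=51.5240, payoff=9.7260, prob=0.050345
UDDD: Ā=61.9384, payoff=0.0000, prob=0.055939
DUDD: Ā=59.0884, payoff=2.1616, prob=0.055939
UUDD: Ā=71.0318, payoff=0.0000, prob=0.062154
DDUD: Ā=56.4094, payoff=4.8406, prob=0.055939
UDUD: Ā=67.8113, payoff=0.0000, prob=0.062154
DUUD: Ā=64.9613, payoff=0.0000, prob=0.062154
UUUD: Ā=78.0918, payoff=0.0000, prob=0.069060
DDDU: Ā=53.8912, payoff=7.3588, prob=0.055939
UDDU: Ā=64.7841, payoff=0.0000, prob=0.062154
DUDU: Ā=61.9341, payoff=0.0000, prob=0.062154
UUDU: Ā=74.4526, payoff=0.0000, prob=0.069060
DDUU: Ā=59.2551, payoff=1.9949, prob=0.062154
UDUU: Ā=71.2321, payoff=0.0000, prob=0.069060
DUUU: Ā=68.3821, payoff=0.0000, prob=0.069060
UUUU: Ā=82.2041, payoff=0.0000, prob=0.076734
Price = Σ prob·payoff / R^4 = 1.416987 / 1.169859 = 1.2112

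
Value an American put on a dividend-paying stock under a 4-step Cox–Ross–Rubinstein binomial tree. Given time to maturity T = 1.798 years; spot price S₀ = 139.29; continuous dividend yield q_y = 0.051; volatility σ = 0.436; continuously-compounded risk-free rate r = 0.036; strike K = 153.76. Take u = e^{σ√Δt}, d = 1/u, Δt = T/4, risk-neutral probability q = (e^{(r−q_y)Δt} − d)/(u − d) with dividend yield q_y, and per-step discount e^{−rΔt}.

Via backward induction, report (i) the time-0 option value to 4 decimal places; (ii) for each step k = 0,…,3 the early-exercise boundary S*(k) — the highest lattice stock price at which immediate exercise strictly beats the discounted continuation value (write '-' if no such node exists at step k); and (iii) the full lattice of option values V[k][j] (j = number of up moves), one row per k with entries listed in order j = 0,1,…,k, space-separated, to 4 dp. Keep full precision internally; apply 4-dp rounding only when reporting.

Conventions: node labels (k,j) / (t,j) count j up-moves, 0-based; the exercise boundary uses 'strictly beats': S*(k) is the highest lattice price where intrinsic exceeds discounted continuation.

price = 40.9847
boundary = - - 77.6280 103.9846
tree:
40.9847
56.8415 20.3407
76.1320 32.0008 4.7762
95.8081 49.7754 8.3133 0.0000
110.4970 76.1320 14.4700 0.0000 0.0000

Δt=0.44950, u=1.33953, d=0.74653, q=0.41611, disc=e^(-rΔt)=0.98395
k=4 terminal: V=max(K-S,0) → 110.4970 76.1320 14.4700 0.0000 0.0000
k=3: j=0 S=57.9519 intr=95.8081 cont=94.6534 V=95.8081[EX]; j=1 S=103.9846 intr=49.7754 cont=49.6639 V=49.7754[EX]; j=2 S=186.5825 intr=0.0000 cont=8.3133 V=8.3133[hold]; j=3 S=334.7900 intr=0.0000 cont=0.0000 V=0.0000[hold]  S*(3)=103.9846
k=2: j=0 S=77.6280 intr=76.1320 cont=75.4233 V=76.1320[EX]; j=1 S=139.2900 intr=14.4700 cont=32.0008 V=32.0008[hold]; j=2 S=249.9319 intr=0.0000 cont=4.7762 V=4.7762[hold]  S*(2)=77.6280
k=1: j=0 S=103.9846 intr=49.7754 cont=56.8415 V=56.8415[hold]; j=1 S=186.5825 intr=0.0000 cont=20.3407 V=20.3407[hold]  S*(1)=-
k=0: j=0 S=139.2900 intr=14.4700 cont=40.9847 V=40.9847[hold]  S*(0)=-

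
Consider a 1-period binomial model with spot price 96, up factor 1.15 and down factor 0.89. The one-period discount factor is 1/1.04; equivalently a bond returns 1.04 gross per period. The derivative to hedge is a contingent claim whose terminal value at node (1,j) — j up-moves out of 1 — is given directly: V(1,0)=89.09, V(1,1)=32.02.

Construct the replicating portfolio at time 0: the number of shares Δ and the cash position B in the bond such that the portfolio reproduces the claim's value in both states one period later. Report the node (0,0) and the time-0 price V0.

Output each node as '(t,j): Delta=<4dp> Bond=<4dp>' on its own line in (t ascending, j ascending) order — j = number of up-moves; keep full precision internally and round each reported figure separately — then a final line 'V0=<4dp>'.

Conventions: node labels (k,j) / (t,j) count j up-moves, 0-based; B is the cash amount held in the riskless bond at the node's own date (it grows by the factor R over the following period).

Arbitrage-free pricing uses the up-move probability p* = (R−d)/(u−d) = 0.5769, discounting each step at R = 1.04.
Expiry values: V(1,0)=89.0900, V(1,1)=32.0200
Node (0,0) S=96.0000: V=(p*·32.0200+(1−p*)·89.0900)/1.04=54.0048; Δ=(32.0200−89.0900)/(110.4000−85.4400)=-2.2865; B=V−Δ·S=273.5048
Check: Δ(0,0)·S0 + B(0,0) = 54.0048 = V0.

(0,0): Delta=-2.2865 Bond=273.5048
V0=54.0048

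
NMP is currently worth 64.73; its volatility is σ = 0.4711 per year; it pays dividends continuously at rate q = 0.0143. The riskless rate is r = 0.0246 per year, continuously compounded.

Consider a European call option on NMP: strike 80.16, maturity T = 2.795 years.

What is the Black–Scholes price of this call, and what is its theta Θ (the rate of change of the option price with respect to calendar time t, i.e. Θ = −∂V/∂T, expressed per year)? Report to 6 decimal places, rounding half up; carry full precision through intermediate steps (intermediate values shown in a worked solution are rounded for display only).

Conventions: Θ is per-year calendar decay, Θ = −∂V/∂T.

σ√T = 0.4711·√2.795 = 0.787597
d₁ = (ln(S/K) + (r−q+σ²/2)T) / (σ√T) = (ln(64.73/80.16) + (0.0246−0.0143+0.4711²/2)·2.795) / 0.787597 = (-0.213800 + 0.338943) / 0.787597 = 0.158892
d₂ = d₁ − σ√T = 0.158892 − 0.787597 = -0.628705
e^{−rT} = 0.933554
e^{−qT} = 0.960820
N(d₁) = 0.563123,  N(d₂) = 0.264771
Call price V = S·e^{−qT}·N(d₁) − K·e^{−rT}·N(d₂) = 35.022801 − 19.813797 = 15.209004
φ(d₁) = (1/√(2π))·e^{−d₁²/2} = 0.393938
Θ = −S·e^{−qT}·φ(d₁)·σ/(2√T) + q·S·e^{−qT}·N(d₁) − r·K·e^{−rT}·N(d₂) = −3.451974 + 0.500826 − 0.487419 = -3.438567

price = 15.209004
Θ = -3.438567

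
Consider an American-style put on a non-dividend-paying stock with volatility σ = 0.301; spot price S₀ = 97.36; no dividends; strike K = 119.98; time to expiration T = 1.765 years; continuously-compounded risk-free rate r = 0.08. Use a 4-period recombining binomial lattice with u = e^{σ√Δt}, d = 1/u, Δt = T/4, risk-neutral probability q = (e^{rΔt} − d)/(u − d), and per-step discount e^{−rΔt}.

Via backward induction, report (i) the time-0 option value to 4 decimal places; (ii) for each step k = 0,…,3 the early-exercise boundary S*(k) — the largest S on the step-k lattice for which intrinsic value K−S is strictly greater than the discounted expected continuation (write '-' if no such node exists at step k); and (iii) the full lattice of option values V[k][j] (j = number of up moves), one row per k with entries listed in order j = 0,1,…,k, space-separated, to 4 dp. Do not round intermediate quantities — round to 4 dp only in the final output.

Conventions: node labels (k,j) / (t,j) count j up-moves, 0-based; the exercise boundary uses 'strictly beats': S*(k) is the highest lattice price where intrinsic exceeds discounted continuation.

price = 24.4699
boundary = - 79.7161 65.2696 79.7161
tree:
24.4699
40.2639 12.6150
54.7104 23.1377 4.4711
66.5388 40.2639 10.0566 0.0000
76.2236 54.7104 22.6200 0.0000 0.0000

params: Δt=0.44125 u=1.22133 d=0.81878 q=0.53944 e^(-rΔt)=0.96532
t_4 payoffs: 76.2236 54.7104 22.6200 0.0000 0.0000
t_3: node(3,0) S=53.4412 payoff=66.5388 vs cont=62.3773 → 66.5388 [stop]  node(3,1) S=79.7161 payoff=40.2639 vs cont=36.1025 → 40.2639 [stop]  node(3,2) S=118.9091 payoff=1.0709 vs cont=10.0566 → 10.0566 [wait]  node(3,3) S=177.3718 payoff=0.0000 vs cont=0.0000 → 0.0000 [wait]  ⇒ S*(3)=79.7161
t_2: node(2,0) S=65.2696 payoff=54.7104 vs cont=50.5489 → 54.7104 [stop]  node(2,1) S=97.3600 payoff=22.6200 vs cont=23.1377 → 23.1377 [wait]  node(2,2) S=145.2279 payoff=0.0000 vs cont=4.4711 → 4.4711 [wait]  ⇒ S*(2)=65.2696
t_1: node(1,0) S=79.7161 payoff=40.2639 vs cont=36.3721 → 40.2639 [stop]  node(1,1) S=118.9091 payoff=1.0709 vs cont=12.6150 → 12.6150 [wait]  ⇒ S*(1)=79.7161
t_0: node(0,0) S=97.3600 payoff=22.6200 vs cont=24.4699 → 24.4699 [wait]  ⇒ S*(0)=-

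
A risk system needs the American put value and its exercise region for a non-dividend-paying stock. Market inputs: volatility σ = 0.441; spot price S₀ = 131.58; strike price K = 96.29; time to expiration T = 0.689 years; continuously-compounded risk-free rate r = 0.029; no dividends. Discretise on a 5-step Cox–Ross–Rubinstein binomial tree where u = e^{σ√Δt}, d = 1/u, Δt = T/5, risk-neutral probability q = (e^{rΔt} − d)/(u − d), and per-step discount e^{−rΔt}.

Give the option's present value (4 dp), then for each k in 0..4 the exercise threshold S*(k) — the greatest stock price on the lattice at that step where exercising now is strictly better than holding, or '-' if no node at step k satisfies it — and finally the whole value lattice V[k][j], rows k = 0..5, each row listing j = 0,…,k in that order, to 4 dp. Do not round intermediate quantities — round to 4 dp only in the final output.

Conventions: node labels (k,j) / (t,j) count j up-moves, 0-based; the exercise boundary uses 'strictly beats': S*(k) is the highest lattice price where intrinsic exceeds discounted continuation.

params: Δt=0.13780 u=1.17787 d=0.84899 q=0.47134 e^(-rΔt)=0.99601
t_5 payoffs: 38.2526 15.7706 0.0000 0.0000 0.0000 0.0000
t_4: node(4,0) S=68.3604 payoff=27.9296 vs cont=27.5456 → 27.9296 [stop]  node(4,1) S=94.8412 payoff=1.4488 vs cont=8.3040 → 8.3040 [wait]  node(4,2) S=131.5800 payoff=0.0000 vs cont=0.0000 → 0.0000 [wait]  node(4,3) S=182.5503 payoff=0.0000 vs cont=0.0000 → 0.0000 [wait]  node(4,4) S=253.2651 payoff=0.0000 vs cont=0.0000 → 0.0000 [wait]  ⇒ S*(4)=68.3604
t_3: node(3,0) S=80.5194 payoff=15.7706 vs cont=18.6048 → 18.6048 [wait]  node(3,1) S=111.7104 payoff=0.0000 vs cont=4.3725 → 4.3725 [wait]  node(3,2) S=154.9838 payoff=0.0000 vs cont=0.0000 → 0.0000 [wait]  node(3,3) S=215.0201 payoff=0.0000 vs cont=0.0000 → 0.0000 [wait]  ⇒ S*(3)=-
t_2: node(2,0) S=94.8412 payoff=1.4488 vs cont=11.8491 → 11.8491 [wait]  node(2,1) S=131.5800 payoff=0.0000 vs cont=2.3023 → 2.3023 [wait]  node(2,2) S=182.5503 payoff=0.0000 vs cont=0.0000 → 0.0000 [wait]  ⇒ S*(2)=-
t_1: node(1,0) S=111.7104 payoff=0.0000 vs cont=7.3200 → 7.3200 [wait]  node(1,1) S=154.9838 payoff=0.0000 vs cont=1.2123 → 1.2123 [wait]  ⇒ S*(1)=-
t_0: node(0,0) S=131.5800 payoff=0.0000 vs cont=4.4235 → 4.4235 [wait]  ⇒ S*(0)=-

price = 4.4235
boundary = - - - - 68.3604
tree:
4.4235
7.3200 1.2123
11.8491 2.3023 0.0000
18.6048 4.3725 0.0000 0.0000
27.9296 8.3040 0.0000 0.0000 0.0000
38.2526 15.7706 0.0000 0.0000 0.0000 0.0000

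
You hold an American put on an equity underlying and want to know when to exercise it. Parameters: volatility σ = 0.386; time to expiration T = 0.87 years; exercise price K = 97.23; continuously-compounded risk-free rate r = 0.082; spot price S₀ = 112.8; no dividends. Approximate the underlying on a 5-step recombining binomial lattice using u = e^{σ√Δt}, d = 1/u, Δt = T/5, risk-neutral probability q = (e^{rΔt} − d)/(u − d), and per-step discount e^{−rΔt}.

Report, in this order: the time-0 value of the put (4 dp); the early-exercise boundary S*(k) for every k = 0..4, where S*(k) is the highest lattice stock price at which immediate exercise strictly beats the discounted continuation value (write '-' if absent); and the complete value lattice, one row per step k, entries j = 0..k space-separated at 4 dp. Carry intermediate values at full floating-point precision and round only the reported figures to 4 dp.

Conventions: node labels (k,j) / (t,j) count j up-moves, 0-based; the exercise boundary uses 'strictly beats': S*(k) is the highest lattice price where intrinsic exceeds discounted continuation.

Δt=0.17400  u=1.17470  d=0.85128  q=0.50427  discount=0.98583
step 5 (expiry): payoffs max(K−S,0) = 46.8019 27.6431 1.2055 0.0000 0.0000 0.0000
step 4: (k=4,j=0): S=59.2380, K−S=37.9920, hold=36.6146 ⇒ V=37.9920 exercise | (k=4,j=1): S=81.7438, K−S=15.4862, hold=14.1088 ⇒ V=15.4862 exercise | (k=4,j=2): S=112.8000, K−S=0.0000, hold=0.5892 ⇒ V=0.5892 continue | (k=4,j=3): S=155.6552, K−S=0.0000, hold=0.0000 ⇒ V=0.0000 continue | (k=4,j=4): S=214.7919, K−S=0.0000, hold=0.0000 ⇒ V=0.0000 continue  boundary S*=81.7438
step 3: (k=3,j=0): S=69.5869, K−S=27.6431, hold=26.2657 ⇒ V=27.6431 exercise | (k=3,j=1): S=96.0245, K−S=1.2055, hold=7.8612 ⇒ V=7.8612 continue | (k=3,j=2): S=132.5062, K−S=0.0000, hold=0.2879 ⇒ V=0.2879 continue | (k=3,j=3): S=182.8482, K−S=0.0000, hold=0.0000 ⇒ V=0.0000 continue  boundary S*=69.5869
step 2: (k=2,j=0): S=81.7438, K−S=15.4862, hold=17.4175 ⇒ V=17.4175 continue | (k=2,j=1): S=112.8000, K−S=0.0000, hold=3.9850 ⇒ V=3.9850 continue | (k=2,j=2): S=155.6552, K−S=0.0000, hold=0.1407 ⇒ V=0.1407 continue  boundary S*=-
step 1: (k=1,j=0): S=96.0245, K−S=1.2055, hold=10.4931 ⇒ V=10.4931 continue | (k=1,j=1): S=132.5062, K−S=0.0000, hold=2.0175 ⇒ V=2.0175 continue  boundary S*=-
step 0: (k=0,j=0): S=112.8000, K−S=0.0000, hold=6.1310 ⇒ V=6.1310 continue  boundary S*=-

price = 6.1310
boundary = - - - 69.5869 81.7438
tree:
6.1310
10.4931 2.0175
17.4175 3.9850 0.1407
27.6431 7.8612 0.2879 0.0000
37.9920 15.4862 0.5892 0.0000 0.0000
46.8019 27.6431 1.2055 0.0000 0.0000 0.0000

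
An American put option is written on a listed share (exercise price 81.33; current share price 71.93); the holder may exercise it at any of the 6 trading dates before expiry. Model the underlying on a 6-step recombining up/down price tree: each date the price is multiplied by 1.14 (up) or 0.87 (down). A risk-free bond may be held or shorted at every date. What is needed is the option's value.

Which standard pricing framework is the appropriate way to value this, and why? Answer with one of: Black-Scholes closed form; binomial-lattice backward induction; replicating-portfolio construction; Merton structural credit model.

Key observation: the exercise right at every one of the 6 steps is what matters: each node needs max(81.33 − S, continuation), which only the stepwise tree valuation starting from spot 71.93 delivers.

framework: binomial-lattice backward induction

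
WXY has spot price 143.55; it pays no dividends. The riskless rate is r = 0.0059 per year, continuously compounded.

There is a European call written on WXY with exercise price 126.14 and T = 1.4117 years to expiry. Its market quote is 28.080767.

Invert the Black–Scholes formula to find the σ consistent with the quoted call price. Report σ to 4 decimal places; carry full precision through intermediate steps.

At σ = 0.2735 the Black–Scholes value reproduces the quote:
σ√T = 0.2735·√1.4117 = 0.324959
d₁ = (ln(S/K) + (r+σ²/2)T) / (σ√T) = (ln(143.55/126.14) + (0.0059+0.2735²/2)·1.4117) / 0.324959 = (0.129291 + 0.061128) / 0.324959 = 0.585979
d₂ = d₁ − σ√T = 0.585979 − 0.324959 = 0.261020
e^{−rT} = 0.991706
N(d₁) = 0.721055,  N(d₂) = 0.602962
V = S·N(d₁) − K·e^{−rT}·N(d₂) = 103.507482 − 75.426715 = 28.080767 (the observed quote) — the price is monotone increasing in volatility, hence this σ is the only solution

sigma = 0.2735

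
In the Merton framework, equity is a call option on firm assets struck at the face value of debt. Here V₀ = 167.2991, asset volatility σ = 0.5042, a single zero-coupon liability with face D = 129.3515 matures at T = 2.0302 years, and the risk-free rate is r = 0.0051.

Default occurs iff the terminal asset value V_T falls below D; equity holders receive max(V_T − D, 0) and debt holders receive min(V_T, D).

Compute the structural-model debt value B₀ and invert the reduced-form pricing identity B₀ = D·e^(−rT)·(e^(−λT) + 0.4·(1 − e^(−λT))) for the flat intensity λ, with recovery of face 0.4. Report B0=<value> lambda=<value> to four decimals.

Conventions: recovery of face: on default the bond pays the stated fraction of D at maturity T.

With assets at 167.2991 and a single debt payment of 129.3515 at 2.0302 years:
d₁ = [ln(V₀/D) + (r + σ²/2)T] / (σ√T)
   = [ln(167.2991/129.3515) + (0.0051 + 0.5·0.5042²)·2.0302] / (0.5042·√2.0302)
   = [0.257250 + 0.268410] / 0.718410 = 0.731699
d₂ = d₁ − σ√T = 0.731699 − 0.718410 = 0.013290
N(d₁) = 0.767824,  N(d₂) = 0.505302,  e^(−rT) = 0.989699
E₀ = V₀·N(d₁) − D·e^(−rT)·N(d₂)
   = 167.2991·0.767824 − 129.3515·0.989699·0.505302 = 63.767999
B₀ = V₀ − E₀ = 167.2991 − 63.767999 = 103.531101
e^(−λT) = (B₀·e^(rT)/D − 0.4)/(1 − 0.4) = (103.5311·1.010408/129.3515 − 0.4)/0.6 = 0.68119339
λ = −ln(0.68119339)/2.0302 = 0.189099

B0=103.5311 lambda=0.1891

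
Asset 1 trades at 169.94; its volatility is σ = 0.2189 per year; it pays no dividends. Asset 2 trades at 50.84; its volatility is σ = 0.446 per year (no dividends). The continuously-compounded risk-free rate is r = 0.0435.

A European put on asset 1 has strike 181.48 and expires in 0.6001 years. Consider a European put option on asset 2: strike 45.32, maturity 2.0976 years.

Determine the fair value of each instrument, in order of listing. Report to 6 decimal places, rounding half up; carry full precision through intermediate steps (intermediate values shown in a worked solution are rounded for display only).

[asset 1 put K=181.48]
σ√T = 0.2189·√0.6001 = 0.169573
d₁ = (ln(S/K) + (r+σ²/2)T) / (σ√T) = (ln(169.94/181.48) + (0.0435+0.2189²/2)·0.6001) / 0.169573 = (-0.065700 + 0.040482) / 0.169573 = -0.148715
d₂ = d₁ − σ√T = -0.148715 − 0.169573 = -0.318288
e^{−rT} = 0.974233
N(−d₁) = 0.559111,  N(−d₂) = 0.624867
price = K·e^{−rT}·N(−d₂) − S·N(−d₁) = 110.478896 − 95.015284 = 15.463612
[asset 2 put K=45.32]
σ√T = 0.446·√2.0976 = 0.645946
d₁ = (ln(S/K) + (r+σ²/2)T) / (σ√T) = (ln(50.84/45.32) + (0.0435+0.446²/2)·2.0976) / 0.645946 = (0.114935 + 0.299869) / 0.645946 = 0.642165
d₂ = d₁ − σ√T = 0.642165 − 0.645946 = -0.003781
e^{−rT} = 0.912794
N(−d₁) = 0.260383,  N(−d₂) = 0.501509
price = K·e^{−rT}·N(−d₂) − S·N(−d₁) = 20.746304 − 13.237878 = 7.508426

price(asset 1 put K=181.48) = 15.463612
price(asset 2 put K=45.32) = 7.508426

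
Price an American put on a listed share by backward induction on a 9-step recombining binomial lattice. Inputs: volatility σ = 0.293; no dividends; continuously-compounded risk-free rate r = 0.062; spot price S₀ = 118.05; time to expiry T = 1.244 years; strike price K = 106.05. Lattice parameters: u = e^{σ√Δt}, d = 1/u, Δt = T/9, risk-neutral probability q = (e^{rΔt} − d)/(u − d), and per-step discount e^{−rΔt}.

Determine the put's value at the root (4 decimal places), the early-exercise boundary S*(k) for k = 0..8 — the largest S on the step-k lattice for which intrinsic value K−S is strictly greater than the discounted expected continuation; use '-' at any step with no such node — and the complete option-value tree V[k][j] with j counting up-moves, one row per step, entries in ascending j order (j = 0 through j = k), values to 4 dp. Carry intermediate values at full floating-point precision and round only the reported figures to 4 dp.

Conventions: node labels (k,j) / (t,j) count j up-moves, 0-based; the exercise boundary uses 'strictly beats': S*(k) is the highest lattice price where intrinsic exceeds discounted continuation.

price = 6.5505
boundary = - - - - 76.3539 85.1412 76.3539 85.1412 94.9399
tree:
6.5505
10.0265 3.3503
14.9112 5.5433 1.3183
21.4474 8.9375 2.4043 0.3063
29.6961 13.9526 4.3118 0.6282 0.0049
37.5765 20.9088 7.5628 1.2884 0.0101 0.0000
44.6436 29.6961 12.8635 2.6422 0.0208 0.0000 0.0000
50.9813 37.5765 20.9088 5.4182 0.0430 0.0000 0.0000 0.0000
56.6648 44.6436 29.6961 11.1101 0.0889 0.0000 0.0000 0.0000 0.0000
61.7618 50.9813 37.5765 20.9088 0.1838 0.0000 0.0000 0.0000 0.0000 0.0000

Δt=0.13822  u=1.11509  d=0.89679  q=0.51222  discount=0.99147
step 9 (expiry): payoffs max(K−S,0) = 61.7618 50.9813 37.5765 20.9088 0.1838 0.0000 0.0000 0.0000 0.0000 0.0000
step 8: (k=8,j=0): S=49.3852, K−S=56.6648, hold=55.7599 ⇒ V=56.6648 exercise | (k=8,j=1): S=61.4064, K−S=44.6436, hold=43.7386 ⇒ V=44.6436 exercise | (k=8,j=2): S=76.3539, K−S=29.6961, hold=28.7912 ⇒ V=29.6961 exercise | (k=8,j=3): S=94.9399, K−S=11.1101, hold=10.2052 ⇒ V=11.1101 exercise | (k=8,j=4): S=118.0500, K−S=0.0000, hold=0.0889 ⇒ V=0.0889 continue | (k=8,j=5): S=146.7856, K−S=0.0000, hold=0.0000 ⇒ V=0.0000 continue | (k=8,j=6): S=182.5159, K−S=0.0000, hold=0.0000 ⇒ V=0.0000 continue | (k=8,j=7): S=226.9437, K−S=0.0000, hold=0.0000 ⇒ V=0.0000 continue | (k=8,j=8): S=282.1860, K−S=0.0000, hold=0.0000 ⇒ V=0.0000 continue  boundary S*=94.9399
step 7: (k=7,j=0): S=55.0687, K−S=50.9813, hold=50.0763 ⇒ V=50.9813 exercise | (k=7,j=1): S=68.4735, K−S=37.5765, hold=36.6716 ⇒ V=37.5765 exercise | (k=7,j=2): S=85.1412, K−S=20.9088, hold=20.0038 ⇒ V=20.9088 exercise | (k=7,j=3): S=105.8662, K−S=0.1838, hold=5.4182 ⇒ V=5.4182 continue | (k=7,j=4): S=131.6360, K−S=0.0000, hold=0.0430 ⇒ V=0.0430 continue | (k=7,j=5): S=163.6787, K−S=0.0000, hold=0.0000 ⇒ V=0.0000 continue | (k=7,j=6): S=203.5211, K−S=0.0000, hold=0.0000 ⇒ V=0.0000 continue | (k=7,j=7): S=253.0619, K−S=0.0000, hold=0.0000 ⇒ V=0.0000 continue  boundary S*=85.1412
step 6: (k=6,j=0): S=61.4064, K−S=44.6436, hold=43.7386 ⇒ V=44.6436 exercise | (k=6,j=1): S=76.3539, K−S=29.6961, hold=28.7912 ⇒ V=29.6961 exercise | (k=6,j=2): S=94.9399, K−S=11.1101, hold=12.8635 ⇒ V=12.8635 continue | (k=6,j=3): S=118.0500, K−S=0.0000, hold=2.6422 ⇒ V=2.6422 continue | (k=6,j=4): S=146.7856, K−S=0.0000, hold=0.0208 ⇒ V=0.0208 continue | (k=6,j=5): S=182.5159, K−S=0.0000, hold=0.0000 ⇒ V=0.0000 continue | (k=6,j=6): S=226.9437, K−S=0.0000, hold=0.0000 ⇒ V=0.0000 continue  boundary S*=76.3539
step 5: (k=5,j=0): S=68.4735, K−S=37.5765, hold=36.6716 ⇒ V=37.5765 exercise | (k=5,j=1): S=85.1412, K−S=20.9088, hold=20.8943 ⇒ V=20.9088 exercise | (k=5,j=2): S=105.8662, K−S=0.1838, hold=7.5628 ⇒ V=7.5628 continue | (k=5,j=3): S=131.6360, K−S=0.0000, hold=1.2884 ⇒ V=1.2884 continue | (k=5,j=4): S=163.6787, K−S=0.0000, hold=0.0101 ⇒ V=0.0101 continue | (k=5,j=5): S=203.5211, K−S=0.0000, hold=0.0000 ⇒ V=0.0000 continue  boundary S*=85.1412
step 4: (k=4,j=0): S=76.3539, K−S=29.6961, hold=28.7912 ⇒ V=29.6961 exercise | (k=4,j=1): S=94.9399, K−S=11.1101, hold=13.9526 ⇒ V=13.9526 continue | (k=4,j=2): S=118.0500, K−S=0.0000, hold=4.3118 ⇒ V=4.3118 continue | (k=4,j=3): S=146.7856, K−S=0.0000, hold=0.6282 ⇒ V=0.6282 continue | (k=4,j=4): S=182.5159, K−S=0.0000, hold=0.0049 ⇒ V=0.0049 continue  boundary S*=76.3539
step 3: (k=3,j=0): S=85.1412, K−S=20.9088, hold=21.4474 ⇒ V=21.4474 continue | (k=3,j=1): S=105.8662, K−S=0.1838, hold=8.9375 ⇒ V=8.9375 continue | (k=3,j=2): S=131.6360, K−S=0.0000, hold=2.4043 ⇒ V=2.4043 continue | (k=3,j=3): S=163.6787, K−S=0.0000, hold=0.3063 ⇒ V=0.3063 continue  boundary S*=-
step 2: (k=2,j=0): S=94.9399, K−S=11.1101, hold=14.9112 ⇒ V=14.9112 continue | (k=2,j=1): S=118.0500, K−S=0.0000, hold=5.5433 ⇒ V=5.5433 continue | (k=2,j=2): S=146.7856, K−S=0.0000, hold=1.3183 ⇒ V=1.3183 continue  boundary S*=-
step 1: (k=1,j=0): S=105.8662, K−S=0.1838, hold=10.0265 ⇒ V=10.0265 continue | (k=1,j=1): S=131.6360, K−S=0.0000, hold=3.3503 ⇒ V=3.3503 continue  boundary S*=-
step 0: (k=0,j=0): S=118.0500, K−S=0.0000, hold=6.5505 ⇒ V=6.5505 continue  boundary S*=-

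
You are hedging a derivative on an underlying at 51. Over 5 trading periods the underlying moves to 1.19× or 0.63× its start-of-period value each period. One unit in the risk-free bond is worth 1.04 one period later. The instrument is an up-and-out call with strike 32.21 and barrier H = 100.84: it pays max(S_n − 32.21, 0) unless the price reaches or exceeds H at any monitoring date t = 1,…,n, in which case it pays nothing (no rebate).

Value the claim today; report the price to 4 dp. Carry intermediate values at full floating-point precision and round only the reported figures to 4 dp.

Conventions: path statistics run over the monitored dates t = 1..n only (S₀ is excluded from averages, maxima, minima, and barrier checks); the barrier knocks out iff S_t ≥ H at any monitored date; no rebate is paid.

price = 8.5931

With p* = (R−d)/(u−d) = 0.7321, sum probability × payoff across the paths and divide by R^5.
Enumerate all 2^5 = 32 price paths (U = up ×1.19, D = down ×0.63); each path with k up-moves has probability p*^k·(1−p*)^(5−k).
DDDDD: M=32.1300, payoff=0.0000, prob=0.001379
UDDDD: M=60.6900, payoff=0.0000, prob=0.003769
DUDDD: M=38.2347, payoff=0.0000, prob=0.003769
UUDDD: M=72.2211, payoff=0.0000, prob=0.010302
DDUDD: M=32.1300, payoff=0.0000, prob=0.003769
UDUDD: M=60.6900, payoff=0.0000, prob=0.010302
DUUDD: M=45.4993, payoff=0.0000, prob=0.010302
UUUDD: M=85.9431, payoff=1.9008, prob=0.028157
DDDUD: M=32.1300, payoff=0.0000, prob=0.003769
UDDUD: M=60.6900, payoff=0.0000, prob=0.010302
DUDUD: M=38.2347, payoff=0.0000, prob=0.010302
UUDUD: M=72.2211, payoff=1.9008, prob=0.028157
DDUUD: M=32.1300, payoff=0.0000, prob=0.010302
UDUUD: M=60.6900, payoff=1.9008, prob=0.028157
DUUUD: M=54.1442, payoff=1.9008, prob=0.028157
UUUUD: M=102.2723, payoff=0.0000, prob=0.076964
DDDDU: M=32.1300, payoff=0.0000, prob=0.003769
UDDDU: M=60.6900, payoff=0.0000, prob=0.010302
DUDDU: M=38.2347, payoff=0.0000, prob=0.010302
UUDDU: M=72.2211, payoff=1.9008, prob=0.028157
DDUDU: M=32.1300, payoff=0.0000, prob=0.010302
UDUDU: M=60.6900, payoff=1.9008, prob=0.028157
DUUDU: M=45.4993, payoff=1.9008, prob=0.028157
UUUDU: M=85.9431, payoff=32.2215, prob=0.076964
DDDUU: M=32.1300, payoff=0.0000, prob=0.010302
UDDUU: M=60.6900, payoff=1.9008, prob=0.028157
DUDUU: M=38.2347, payoff=1.9008, prob=0.028157
UUDUU: M=72.2211, payoff=32.2215, prob=0.076964
DDUUU: M=34.1108, payoff=1.9008, prob=0.028157
UDUUU: M=64.4315, payoff=32.2215, prob=0.076964
DUUUU: M=64.4315, payoff=32.2215, prob=0.076964
UUUUU: M=121.7040, payoff=0.0000, prob=0.210368
Price = Σ prob·payoff / R^5 = 10.454796 / 1.216653 = 8.5931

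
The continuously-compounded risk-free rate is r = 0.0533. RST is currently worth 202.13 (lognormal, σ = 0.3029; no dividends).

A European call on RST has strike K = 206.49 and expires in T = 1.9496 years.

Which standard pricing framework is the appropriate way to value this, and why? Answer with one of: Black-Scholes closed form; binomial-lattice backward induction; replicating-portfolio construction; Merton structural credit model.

Key observation: the strike-206.49 call on RST is European-exercise on a continuously-modelled lognormal underlying, so its value is a single closed-form evaluation.

framework: Black-Scholes closed form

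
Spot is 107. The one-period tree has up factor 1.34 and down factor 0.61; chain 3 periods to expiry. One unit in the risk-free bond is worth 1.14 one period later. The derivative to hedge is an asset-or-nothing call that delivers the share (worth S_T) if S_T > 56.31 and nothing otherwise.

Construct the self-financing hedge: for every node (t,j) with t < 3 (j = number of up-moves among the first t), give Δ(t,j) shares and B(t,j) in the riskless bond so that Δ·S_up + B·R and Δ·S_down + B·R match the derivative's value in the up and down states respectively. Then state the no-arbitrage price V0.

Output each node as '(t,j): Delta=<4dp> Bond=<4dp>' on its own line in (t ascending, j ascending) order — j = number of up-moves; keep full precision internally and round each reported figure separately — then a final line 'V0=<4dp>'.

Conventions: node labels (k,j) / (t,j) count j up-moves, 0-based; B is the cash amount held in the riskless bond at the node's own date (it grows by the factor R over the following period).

No-arbitrage ⇒ martingale measure with p* = (R−d)/(u−d) = 0.7260.
Payoffs at expiry: V(3,0)=0.0000, V(3,1)=0.0000, V(3,2)=117.1988, V(3,3)=257.4531
(2,0): S=39.8147. Δ = (V_up−V_dn)/(S_up−S_dn) = (0.0000−0.0000)/(53.3517−24.2870) = 0.0000. V = [p*·0.0000 + (1−p*)·0.0000]/1.14 = 0.0000. B = V − Δ·S = 0.0000.
(2,1): S=87.4618. Δ = (V_up−V_dn)/(S_up−S_dn) = (117.1988−0.0000)/(117.1988−53.3517) = 1.8356. V = [p*·117.1988 + (1−p*)·0.0000]/1.14 = 74.6400. B = V − Δ·S = -85.9064.
(2,2): S=192.1292. Δ = (V_up−V_dn)/(S_up−S_dn) = (257.4531−117.1988)/(257.4531−117.1988) = 1.0000. V = [p*·257.4531 + (1−p*)·117.1988]/1.14 = 192.1292. B = V − Δ·S = 0.0000.
(1,0): S=65.2700. Δ = (V_up−V_dn)/(S_up−S_dn) = (74.6400−0.0000)/(87.4618−39.8147) = 1.5665. V = [p*·74.6400 + (1−p*)·0.0000]/1.14 = 47.5357. B = V − Δ·S = -54.7109.
(1,1): S=143.3800. Δ = (V_up−V_dn)/(S_up−S_dn) = (192.1292−74.6400)/(192.1292−87.4618) = 1.1225. V = [p*·192.1292 + (1−p*)·74.6400]/1.14 = 140.2986. B = V − Δ·S = -20.6456.
(0,0): S=107.0000. Δ = (V_up−V_dn)/(S_up−S_dn) = (140.2986−47.5357)/(143.3800−65.2700) = 1.1876. V = [p*·140.2986 + (1−p*)·47.5357]/1.14 = 100.7755. B = V − Δ·S = -26.2970.
Verification: the root portfolio costs Δ(0,0)·S0 + B(0,0) = 100.7755, matching V0.

(0,0): Delta=1.1876 Bond=-26.2970
(1,0): Delta=1.5665 Bond=-54.7109
(1,1): Delta=1.1225 Bond=-20.6456
(2,0): Delta=0.0000 Bond=0.0000
(2,1): Delta=1.8356 Bond=-85.9064
(2,2): Delta=1.0000 Bond=0.0000
V0=100.7755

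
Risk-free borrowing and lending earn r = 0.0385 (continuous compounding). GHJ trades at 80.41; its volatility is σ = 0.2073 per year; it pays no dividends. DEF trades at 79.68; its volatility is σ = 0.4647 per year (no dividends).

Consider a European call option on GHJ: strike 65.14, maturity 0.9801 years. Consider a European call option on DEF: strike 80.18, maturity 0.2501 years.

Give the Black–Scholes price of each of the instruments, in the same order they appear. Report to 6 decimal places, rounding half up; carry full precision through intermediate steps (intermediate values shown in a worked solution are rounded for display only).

price(GHJ call K=65.14) = 18.480354
price(DEF call K=80.18) = 7.493292

[GHJ call K=65.14]
σ√T = 0.2073·√0.9801 = 0.205227
d₁ = (ln(S/K) + (r+σ²/2)T) / (σ√T) = (ln(80.41/65.14) + (0.0385+0.2073²/2)·0.9801) / 0.205227 = (0.210600 + 0.058793) / 0.205227 = 1.312657
d₂ = d₁ − σ√T = 1.312657 − 0.205227 = 1.107430
e^{−rT} = 0.962969
N(d₁) = 0.905351,  N(d₂) = 0.865946
price = S·N(d₁) − K·e^{−rT}·N(d₂) = 72.799252 − 54.318897 = 18.480354
[DEF call K=80.18]
σ√T = 0.4647·√0.2501 = 0.232396
d₁ = (ln(S/K) + (r+σ²/2)T) / (σ√T) = (ln(79.68/80.18) + (0.0385+0.4647²/2)·0.2501) / 0.232396 = (-0.006255 + 0.036633) / 0.232396 = 0.130714
d₂ = d₁ − σ√T = 0.130714 − 0.232396 = -0.101683
e^{−rT} = 0.990417
N(d₁) = 0.551999,  N(d₂) = 0.459504
price = S·N(d₁) − K·e^{−rT}·N(d₂) = 43.983290 − 36.489998 = 7.493292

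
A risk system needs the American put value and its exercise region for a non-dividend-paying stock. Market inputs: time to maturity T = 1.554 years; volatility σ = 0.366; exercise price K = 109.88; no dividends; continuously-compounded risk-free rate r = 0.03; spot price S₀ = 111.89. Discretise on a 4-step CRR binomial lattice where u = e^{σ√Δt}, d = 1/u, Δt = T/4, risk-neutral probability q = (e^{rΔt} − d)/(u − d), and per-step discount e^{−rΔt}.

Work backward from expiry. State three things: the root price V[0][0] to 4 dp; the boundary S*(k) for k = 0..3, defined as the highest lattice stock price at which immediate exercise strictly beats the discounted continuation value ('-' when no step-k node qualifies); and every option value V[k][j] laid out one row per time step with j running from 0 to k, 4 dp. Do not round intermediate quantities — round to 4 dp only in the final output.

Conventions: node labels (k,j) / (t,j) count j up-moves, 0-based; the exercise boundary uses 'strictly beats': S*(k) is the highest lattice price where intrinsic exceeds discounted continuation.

Δt=0.38850, u=1.25624, d=0.79602, q=0.46869, disc=e^(-rΔt)=0.98841
k=4 terminal: V=max(K-S,0) → 64.9544 38.9806 0.0000 0.0000 0.0000
k=3: j=0 S=56.4376 intr=53.4424 cont=52.1692 V=53.4424[EX]; j=1 S=89.0670 intr=20.8130 cont=20.4709 V=20.8130[EX]; j=2 S=140.5612 intr=0.0000 cont=0.0000 V=0.0000[hold]; j=3 S=221.8268 intr=0.0000 cont=0.0000 V=0.0000[hold]  S*(3)=89.0670
k=2: j=0 S=70.8994 intr=38.9806 cont=37.7074 V=38.9806[EX]; j=1 S=111.8900 intr=0.0000 cont=10.9301 V=10.9301[hold]; j=2 S=176.5793 intr=0.0000 cont=0.0000 V=0.0000[hold]  S*(2)=70.8994
k=1: j=0 S=89.0670 intr=20.8130 cont=25.5343 V=25.5343[hold]; j=1 S=140.5612 intr=0.0000 cont=5.7400 V=5.7400[hold]  S*(1)=-
k=0: j=0 S=111.8900 intr=0.0000 cont=16.0686 V=16.0686[hold]  S*(0)=-

price = 16.0686
boundary = - - 70.8994 89.0670
tree:
16.0686
25.5343 5.7400
38.9806 10.9301 0.0000
53.4424 20.8130 0.0000 0.0000
64.9544 38.9806 0.0000 0.0000 0.0000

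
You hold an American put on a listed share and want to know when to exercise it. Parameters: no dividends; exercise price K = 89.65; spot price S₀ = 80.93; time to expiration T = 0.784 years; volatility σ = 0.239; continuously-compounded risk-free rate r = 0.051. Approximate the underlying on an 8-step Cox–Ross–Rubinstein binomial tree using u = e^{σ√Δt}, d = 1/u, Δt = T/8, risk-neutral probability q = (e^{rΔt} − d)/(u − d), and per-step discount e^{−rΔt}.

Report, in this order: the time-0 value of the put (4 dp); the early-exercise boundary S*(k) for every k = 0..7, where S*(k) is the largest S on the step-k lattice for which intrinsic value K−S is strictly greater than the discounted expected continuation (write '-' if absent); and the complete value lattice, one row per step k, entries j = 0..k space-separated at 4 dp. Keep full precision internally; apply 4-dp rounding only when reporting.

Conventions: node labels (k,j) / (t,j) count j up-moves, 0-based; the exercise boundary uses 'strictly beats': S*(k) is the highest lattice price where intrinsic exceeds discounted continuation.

price = 10.8124
boundary = - - 69.6823 64.6590 69.6823 75.0959 69.6823 75.0959
tree:
10.8124
14.9383 7.0283
19.9677 10.3428 3.9723
24.9910 14.6764 6.3583 1.7618
29.6521 19.9677 9.8314 3.1463 0.4739
33.9773 24.9910 14.5541 5.4752 0.9815 0.0000
37.9906 29.6521 19.9677 9.1835 2.0328 0.0000 0.0000
41.7147 33.9773 24.9910 14.5541 4.2102 0.0000 0.0000 0.0000
45.1703 37.9906 29.6521 19.9677 8.7200 0.0000 0.0000 0.0000 0.0000

params: Δt=0.09800 u=1.07769 d=0.92791 q=0.51476 e^(-rΔt)=0.99501
t_8 payoffs: 45.1703 37.9906 29.6521 19.9677 8.7200 0.0000 0.0000 0.0000 0.0000
t_7: node(7,0) S=47.9353 payoff=41.7147 vs cont=41.2677 → 41.7147 [stop]  node(7,1) S=55.6727 payoff=33.9773 vs cont=33.5303 → 33.9773 [stop]  node(7,2) S=64.6590 payoff=24.9910 vs cont=24.5440 → 24.9910 [stop]  node(7,3) S=75.0959 payoff=14.5541 vs cont=14.1072 → 14.5541 [stop]  node(7,4) S=87.2174 payoff=2.4326 vs cont=4.2102 → 4.2102 [wait]  node(7,5) S=101.2954 payoff=0.0000 vs cont=0.0000 → 0.0000 [wait]  node(7,6) S=117.6458 payoff=0.0000 vs cont=0.0000 → 0.0000 [wait]  node(7,7) S=136.6354 payoff=0.0000 vs cont=0.0000 → 0.0000 [wait]  ⇒ S*(7)=75.0959
t_6: node(6,0) S=51.6594 payoff=37.9906 vs cont=37.5437 → 37.9906 [stop]  node(6,1) S=59.9979 payoff=29.6521 vs cont=29.2052 → 29.6521 [stop]  node(6,2) S=69.6823 payoff=19.9677 vs cont=19.5207 → 19.9677 [stop]  node(6,3) S=80.9300 payoff=8.7200 vs cont=9.1835 → 9.1835 [wait]  node(6,4) S=93.9932 payoff=0.0000 vs cont=2.0328 → 2.0328 [wait]  node(6,5) S=109.1649 payoff=0.0000 vs cont=0.0000 → 0.0000 [wait]  node(6,6) S=126.7856 payoff=0.0000 vs cont=0.0000 → 0.0000 [wait]  ⇒ S*(6)=69.6823
t_5: node(5,0) S=55.6727 payoff=33.9773 vs cont=33.5303 → 33.9773 [stop]  node(5,1) S=64.6590 payoff=24.9910 vs cont=24.5440 → 24.9910 [stop]  node(5,2) S=75.0959 payoff=14.5541 vs cont=14.3446 → 14.5541 [stop]  node(5,3) S=87.2174 payoff=2.4326 vs cont=5.4752 → 5.4752 [wait]  node(5,4) S=101.2954 payoff=0.0000 vs cont=0.9815 → 0.9815 [wait]  node(5,5) S=117.6458 payoff=0.0000 vs cont=0.0000 → 0.0000 [wait]  ⇒ S*(5)=75.0959
t_4: node(4,0) S=59.9979 payoff=29.6521 vs cont=29.2052 → 29.6521 [stop]  node(4,1) S=69.6823 payoff=19.9677 vs cont=19.5207 → 19.9677 [stop]  node(4,2) S=80.9300 payoff=8.7200 vs cont=9.8314 → 9.8314 [wait]  node(4,3) S=93.9932 payoff=0.0000 vs cont=3.1463 → 3.1463 [wait]  node(4,4) S=109.1649 payoff=0.0000 vs cont=0.4739 → 0.4739 [wait]  ⇒ S*(4)=69.6823
t_3: node(3,0) S=64.6590 payoff=24.9910 vs cont=24.5440 → 24.9910 [stop]  node(3,1) S=75.0959 payoff=14.5541 vs cont=14.6764 → 14.6764 [wait]  node(3,2) S=87.2174 payoff=2.4326 vs cont=6.3583 → 6.3583 [wait]  node(3,3) S=101.2954 payoff=0.0000 vs cont=1.7618 → 1.7618 [wait]  ⇒ S*(3)=64.6590
t_2: node(2,0) S=69.6823 payoff=19.9677 vs cont=19.5834 → 19.9677 [stop]  node(2,1) S=80.9300 payoff=8.7200 vs cont=10.3428 → 10.3428 [wait]  node(2,2) S=93.9932 payoff=0.0000 vs cont=3.9723 → 3.9723 [wait]  ⇒ S*(2)=69.6823
t_1: node(1,0) S=75.0959 payoff=14.5541 vs cont=14.9383 → 14.9383 [wait]  node(1,1) S=87.2174 payoff=2.4326 vs cont=7.0283 → 7.0283 [wait]  ⇒ S*(1)=-
t_0: node(0,0) S=80.9300 payoff=8.7200 vs cont=10.8124 → 10.8124 [wait]  ⇒ S*(0)=-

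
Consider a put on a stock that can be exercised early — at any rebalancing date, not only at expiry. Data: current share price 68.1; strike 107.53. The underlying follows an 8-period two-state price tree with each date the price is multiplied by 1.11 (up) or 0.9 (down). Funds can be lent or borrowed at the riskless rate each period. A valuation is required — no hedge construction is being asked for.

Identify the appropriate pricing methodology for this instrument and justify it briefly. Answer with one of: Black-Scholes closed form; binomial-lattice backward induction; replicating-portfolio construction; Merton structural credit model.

framework: binomial-lattice backward induction

Key observation: the put (strike 107.53 on spot 68.1) is American-style on a 8-step discrete price model, so the early-exercise decision at every node requires stepwise backward valuation — a closed form cannot price the exercise right.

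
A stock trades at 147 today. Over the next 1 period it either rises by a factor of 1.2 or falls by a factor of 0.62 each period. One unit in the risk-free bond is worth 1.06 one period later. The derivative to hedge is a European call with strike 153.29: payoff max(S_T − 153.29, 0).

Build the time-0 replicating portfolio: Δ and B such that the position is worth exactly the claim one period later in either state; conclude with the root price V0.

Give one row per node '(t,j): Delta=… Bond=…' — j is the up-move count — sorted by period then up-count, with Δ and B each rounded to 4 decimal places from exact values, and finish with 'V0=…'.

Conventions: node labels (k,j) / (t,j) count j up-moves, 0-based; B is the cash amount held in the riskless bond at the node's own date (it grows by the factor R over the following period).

(0,0): Delta=0.2711 Bond=-23.3055
V0=16.5394

Since d<R<u, set p* = (R−d)/(u−d) = 0.7586; price each node as the discounted p*-expectation of its children.
Payoffs at expiry: V(1,0)=0.0000, V(1,1)=23.1100
Node (0,0) S=147.0000: V=(p*·23.1100+(1−p*)·0.0000)/1.06=16.5394; Δ=(23.1100−0.0000)/(176.4000−91.1400)=0.2711; B=V−Δ·S=-23.3055
Check: Δ(0,0)·S0 + B(0,0) = 16.5394 = V0.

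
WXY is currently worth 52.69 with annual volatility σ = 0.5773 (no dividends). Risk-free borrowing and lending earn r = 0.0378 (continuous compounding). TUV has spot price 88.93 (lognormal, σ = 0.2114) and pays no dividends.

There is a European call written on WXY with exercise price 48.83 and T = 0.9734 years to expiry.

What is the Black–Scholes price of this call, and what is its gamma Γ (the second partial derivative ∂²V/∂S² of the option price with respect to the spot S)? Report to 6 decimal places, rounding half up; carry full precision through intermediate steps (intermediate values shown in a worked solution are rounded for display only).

price = 14.206951
Γ = 0.011830

σ√T = 0.5773·√0.9734 = 0.569570
d₁ = (ln(S/K) + (r+σ²/2)T) / (σ√T) = (ln(52.69/48.83) + (0.0378+0.5773²/2)·0.9734) / 0.569570 = (0.076081 + 0.199000) / 0.569570 = 0.482961
d₂ = d₁ − σ√T = 0.482961 − 0.569570 = -0.086609
e^{−rT} = 0.963874
N(d₁) = 0.685438,  N(d₂) = 0.465491
Call price V = S·N(d₁) − K·e^{−rT}·N(d₂) = 36.115751 − 21.908800 = 14.206951
φ(d₁) = (1/√(2π))·e^{−d₁²/2} = 0.355026
Γ = φ(d₁) / (S·σ·√T) = 0.011830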